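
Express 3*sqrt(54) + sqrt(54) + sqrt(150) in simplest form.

3*sqrt(54) = 9*sqrt(6); sqrt(54) = 3*sqrt(6); sqrt(150) = 5*sqrt(6)
Combine: (9 + 3 + 5)·sqrt(6) = 17*sqrt(6)

17*sqrt(6)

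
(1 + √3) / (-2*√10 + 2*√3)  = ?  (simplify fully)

(-√30 - √10 - 3 - √3)/14

Multiply numerator and denominator by 2*√3 + 2*√10.
Denominator becomes -28; numerator becomes 2*√3 + 6 + 2*√10 + 2*√30.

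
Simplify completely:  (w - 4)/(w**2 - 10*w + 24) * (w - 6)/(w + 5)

1/(w + 5)

Factor: w**2 - 10*w + 24 = (w - 6)*(w - 4)
Cancel the common factors (w - 6), (w - 4).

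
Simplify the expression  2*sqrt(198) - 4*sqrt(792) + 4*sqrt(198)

2*sqrt(198) = 6*sqrt(22); 4*sqrt(792) = 24*sqrt(22); 4*sqrt(198) = 12*sqrt(22)
Combine: (6 - 24 + 12)·sqrt(22) = -6*sqrt(22)

-6*sqrt(22)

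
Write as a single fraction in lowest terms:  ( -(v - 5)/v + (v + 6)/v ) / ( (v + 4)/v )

11/(v + 4)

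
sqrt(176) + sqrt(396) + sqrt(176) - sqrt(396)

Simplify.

8*sqrt(11)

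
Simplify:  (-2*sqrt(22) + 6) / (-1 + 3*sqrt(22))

(-126 + 16*sqrt(22))/197

Multiply numerator and denominator by -3*sqrt(22) - 1.
Denominator becomes -197; numerator becomes -16*sqrt(22) + 126.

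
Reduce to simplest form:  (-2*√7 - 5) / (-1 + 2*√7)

(-11 - 4*√7)/9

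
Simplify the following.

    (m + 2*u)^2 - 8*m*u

(m - 2*u)^2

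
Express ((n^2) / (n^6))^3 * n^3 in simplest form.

Inside the bracket: (n^-4)
Raise to the power 3: (n^-12)
Multiply by n^3: add exponents.

n^(-9)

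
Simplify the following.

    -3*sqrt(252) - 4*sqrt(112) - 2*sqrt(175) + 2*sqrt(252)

-32*sqrt(7)

3*sqrt(252) = 18*sqrt(7); 4*sqrt(112) = 16*sqrt(7); 2*sqrt(175) = 10*sqrt(7); 2*sqrt(252) = 12*sqrt(7)
Combine: (-18 - 16 - 10 + 12)·sqrt(7) = -32*sqrt(7)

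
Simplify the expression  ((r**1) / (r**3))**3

r**(-6)

Inside the bracket: (r**-2)
Raise to the power 3: (r**-6)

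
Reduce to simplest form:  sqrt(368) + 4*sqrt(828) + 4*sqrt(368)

44*sqrt(23)

sqrt(368) = 4*sqrt(23); 4*sqrt(828) = 24*sqrt(23); 4*sqrt(368) = 16*sqrt(23)
Combine: (4 + 24 + 16)·sqrt(23) = 44*sqrt(23)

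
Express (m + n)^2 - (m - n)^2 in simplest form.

4*m*n

Write as f(m,n) - f(m,-n) and expand.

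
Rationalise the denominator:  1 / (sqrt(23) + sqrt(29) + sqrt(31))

Group as (sqrt(23) + sqrt(31)) + sqrt(29); multiply by (sqrt(23) + sqrt(31)) - sqrt(29), then rationalise the remaining surd.

(-2*sqrt(20677) + 21*sqrt(31) + 25*sqrt(29) + 37*sqrt(23))/2227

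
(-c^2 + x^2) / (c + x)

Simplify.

-c^2 + x^2 factors as (-c + x)*(c + x).

-c + x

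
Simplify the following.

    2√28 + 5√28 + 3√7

17*√7

2√28 = 4*√7; 5√28 = 10*√7; 3√7 = 3*√7
Combine: (4 + 10 + 3)·√7 = 17*√7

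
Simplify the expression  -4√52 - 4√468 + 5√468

-2*√13

4√52 = 8*√13; 4√468 = 24*√13; 5√468 = 30*√13
Combine: (-8 - 24 + 30)·√13 = -2*√13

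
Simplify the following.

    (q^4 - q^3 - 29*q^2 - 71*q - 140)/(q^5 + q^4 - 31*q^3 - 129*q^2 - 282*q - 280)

1/(q + 2)

Factor: q^4 - q^3 - 29*q^2 - 71*q - 140 = (q^2 + 2*q + 5)*(q - 7)*(q + 4);  q^5 + q^4 - 31*q^3 - 129*q^2 - 282*q - 280 = (q + 4)*(q^2 + 2*q + 5)*(q + 2)*(q - 7)
Cancel the common factors (q^2 + 2*q + 5), (q - 7), (q + 4).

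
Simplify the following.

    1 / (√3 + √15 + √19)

(-6*√95 - √19 + 7*√15 + 31*√3)/179

Group as (√3 + √15) + √19; multiply by (√3 + √15) - √19, then rationalise the remaining surd.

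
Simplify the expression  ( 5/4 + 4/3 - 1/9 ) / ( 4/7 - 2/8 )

Numerator: 5/4 + 4/3 - 1/9 = 89/36
Denominator: 4/7 - 2/8 = 9/28
Divide: (89/36) · (28/9) = 623/81

623/81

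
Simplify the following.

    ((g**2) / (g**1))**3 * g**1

Inside the bracket: g**1
Raise to the power 3: g**3
Multiply by g**1: add exponents.

g**4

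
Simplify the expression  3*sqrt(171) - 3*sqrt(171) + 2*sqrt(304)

8*sqrt(19)

3*sqrt(171) = 9*sqrt(19); 3*sqrt(171) = 9*sqrt(19); 2*sqrt(304) = 8*sqrt(19)
Combine: (9 - 9 + 8)·sqrt(19) = 8*sqrt(19)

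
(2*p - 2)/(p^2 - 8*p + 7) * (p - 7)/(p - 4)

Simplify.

Factor: 2*p - 2 = 2*(p - 1);  p^2 - 8*p + 7 = (p - 7)*(p - 1)
Cancel the common factors (p - 1), (p - 7).

2/(p - 4)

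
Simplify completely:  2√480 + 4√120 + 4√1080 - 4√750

20*√30

2√480 = 8*√30; 4√120 = 8*√30; 4√1080 = 24*√30; 4√750 = 20*√30
Combine: (8 + 8 + 24 - 20)·√30 = 20*√30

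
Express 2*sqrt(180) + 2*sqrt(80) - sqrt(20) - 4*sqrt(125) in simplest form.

-2*sqrt(5)

2*sqrt(180) = 12*sqrt(5); 2*sqrt(80) = 8*sqrt(5); sqrt(20) = 2*sqrt(5); 4*sqrt(125) = 20*sqrt(5)
Combine: (12 + 8 - 2 - 20)·sqrt(5) = -2*sqrt(5)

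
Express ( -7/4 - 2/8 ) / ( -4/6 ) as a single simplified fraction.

3

Numerator: -7/4 - 2/8 = -2
Denominator: -4/6 = -2/3
Divide: (-2) · (-3/2) = 3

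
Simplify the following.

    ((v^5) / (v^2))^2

Inside the bracket: v^3
Raise to the power 2: v^6

v^6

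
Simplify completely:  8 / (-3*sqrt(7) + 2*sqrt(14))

(-24*sqrt(7) - 16*sqrt(14))/7

Multiply numerator and denominator by 2*sqrt(14) + 3*sqrt(7).
Denominator becomes -7; numerator becomes 16*sqrt(14) + 24*sqrt(7).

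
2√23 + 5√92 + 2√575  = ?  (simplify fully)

22*√23

2√23 = 2*√23; 5√92 = 10*√23; 2√575 = 10*√23
Combine: (2 + 10 + 10)·√23 = 22*√23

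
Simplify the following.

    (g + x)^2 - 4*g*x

(g - x)^2

After expansion: g^2 - 2*g*x + x^2 — a perfect-square trinomial.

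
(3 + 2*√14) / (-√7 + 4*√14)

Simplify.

Multiply numerator and denominator by √7 + 4*√14.
Denominator becomes 217; numerator becomes 3*√7 + 14*√2 + 12*√14 + 112.

(3*√7 + 14*√2 + 12*√14 + 112)/217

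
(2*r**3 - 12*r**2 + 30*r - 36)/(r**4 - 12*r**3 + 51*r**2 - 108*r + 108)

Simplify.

2/(r - 6)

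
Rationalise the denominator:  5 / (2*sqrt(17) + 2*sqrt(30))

(-5*sqrt(17) + 5*sqrt(30))/26

Multiply numerator and denominator by -2*sqrt(17) + 2*sqrt(30).
Denominator becomes 52; numerator becomes -10*sqrt(17) + 10*sqrt(30).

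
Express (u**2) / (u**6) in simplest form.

Quotient: (u**-4)

u**(-4)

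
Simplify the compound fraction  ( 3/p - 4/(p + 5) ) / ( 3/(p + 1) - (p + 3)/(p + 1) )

Numerator: 3/p - 4/(p + 5) = (-p + 15)/(p**2 + 5*p)
Denominator: 3/(p + 1) - (p + 3)/(p + 1) = -p/(p + 1)
Divide: ((-p + 15)/(p**2 + 5*p)) · (-(p + 1)/p) = (p**2 - 14*p - 15)/(p**3 + 5*p**2)

(p**2 - 14*p - 15)/(p**3 + 5*p**2)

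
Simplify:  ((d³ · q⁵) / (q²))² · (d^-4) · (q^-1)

Inside the bracket: d³ · q³
Raise to the power 2: d⁶ · q⁶
Multiply by (d^-4) · (q^-1): add exponents.

d²*q⁵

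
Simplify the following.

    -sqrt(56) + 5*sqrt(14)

3*sqrt(14)

sqrt(56) = 2*sqrt(14); 5*sqrt(14) = 5*sqrt(14)
Combine: (-2 + 5)·sqrt(14) = 3*sqrt(14)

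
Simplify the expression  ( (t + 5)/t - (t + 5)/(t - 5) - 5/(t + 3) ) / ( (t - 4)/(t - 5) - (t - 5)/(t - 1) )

Numerator: (t + 5)/t - (t + 5)/(t - 5) - 5/(t + 3) = (-10*t² - 15*t - 75)/(t³ - 2*t² - 15*t)
Denominator: (t - 4)/(t - 5) - (t - 5)/(t - 1) = (5*t - 21)/(t² - 6*t + 5)
Divide: ((-10*t² - 15*t - 75)/(t³ - 2*t² - 15*t)) · ((t² - 6*t + 5)/(5*t - 21)) = (-10*t³ - 5*t² - 60*t + 75)/(5*t³ - 6*t² - 63*t)

(-10*t³ - 5*t² - 60*t + 75)/(5*t³ - 6*t² - 63*t)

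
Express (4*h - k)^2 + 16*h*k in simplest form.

After expansion: 16*h^2 + 8*h*k + k^2 — a perfect-square trinomial.

(4*h + k)^2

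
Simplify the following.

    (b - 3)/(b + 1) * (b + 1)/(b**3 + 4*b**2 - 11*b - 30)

1/(b**2 + 7*b + 10)

Factor: b**3 + 4*b**2 - 11*b - 30 = (b - 3)*(b + 2)*(b + 5)
Cancel the common factors (b - 3), (b + 1).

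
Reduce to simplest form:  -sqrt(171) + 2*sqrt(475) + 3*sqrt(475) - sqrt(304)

18*sqrt(19)

sqrt(171) = 3*sqrt(19); 2*sqrt(475) = 10*sqrt(19); 3*sqrt(475) = 15*sqrt(19); sqrt(304) = 4*sqrt(19)
Combine: (-3 + 10 + 15 - 4)·sqrt(19) = 18*sqrt(19)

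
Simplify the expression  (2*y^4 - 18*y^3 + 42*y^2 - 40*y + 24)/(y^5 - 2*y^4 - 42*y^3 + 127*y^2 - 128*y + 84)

2/(y + 7)

Factor: 2*y^4 - 18*y^3 + 42*y^2 - 40*y + 24 = 2*(y - 2)*(y^2 - y + 1)*(y - 6);  y^5 - 2*y^4 - 42*y^3 + 127*y^2 - 128*y + 84 = (y - 6)*(y - 2)*(y^2 - y + 1)*(y + 7)
Cancel the common factors (y^2 - y + 1), (y - 6), (y - 2).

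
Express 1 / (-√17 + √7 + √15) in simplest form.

Group as (√7 + √15) - √17; multiply by (√7 + √15) + √17, then rationalise the remaining surd.

(-5*√17 + 9*√15 + 25*√7 + 2*√1785)/395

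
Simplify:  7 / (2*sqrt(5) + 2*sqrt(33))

Multiply numerator and denominator by -2*sqrt(5) + 2*sqrt(33).
Denominator becomes 112; numerator becomes -14*sqrt(5) + 14*sqrt(33).

(-sqrt(5) + sqrt(33))/8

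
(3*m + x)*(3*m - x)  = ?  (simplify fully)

9*m^2 - x^2

Difference of squares with P = 3*m, Q = x.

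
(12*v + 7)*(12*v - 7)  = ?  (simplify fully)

144*v^2 - 49

(12*v)^2 - (7)^2 = 144*v^2 - 49.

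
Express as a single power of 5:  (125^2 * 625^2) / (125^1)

5^11

125^2 = 5^6; 625^2 = 5^8; 125^1 = 5^3
Combine exponents: 5^11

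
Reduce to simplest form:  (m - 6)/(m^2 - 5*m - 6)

1/(m + 1)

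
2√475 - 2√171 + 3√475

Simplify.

2√475 = 10*√19; 2√171 = 6*√19; 3√475 = 15*√19
Combine: (10 - 6 + 15)·√19 = 19*√19

19*√19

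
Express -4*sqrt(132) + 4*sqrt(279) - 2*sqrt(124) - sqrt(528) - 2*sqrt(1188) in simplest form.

-24*sqrt(33) + 8*sqrt(31)

4*sqrt(132) = 8*sqrt(33); 4*sqrt(279) = 12*sqrt(31); 2*sqrt(124) = 4*sqrt(31); sqrt(528) = 4*sqrt(33); 2*sqrt(1188) = 12*sqrt(33)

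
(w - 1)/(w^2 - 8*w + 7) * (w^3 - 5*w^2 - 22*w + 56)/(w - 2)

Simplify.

w + 4

Factor: w^2 - 8*w + 7 = (w - 7)*(w - 1);  w^3 - 5*w^2 - 22*w + 56 = (w - 2)*(w + 4)*(w - 7)
Cancel the common factors (w - 2), (w - 1), (w - 7).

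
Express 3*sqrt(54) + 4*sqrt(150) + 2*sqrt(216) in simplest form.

3*sqrt(54) = 9*sqrt(6); 4*sqrt(150) = 20*sqrt(6); 2*sqrt(216) = 12*sqrt(6)
Combine: (9 + 20 + 12)·sqrt(6) = 41*sqrt(6)

41*sqrt(6)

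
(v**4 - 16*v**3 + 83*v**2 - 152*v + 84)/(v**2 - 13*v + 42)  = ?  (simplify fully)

Factor: v**4 - 16*v**3 + 83*v**2 - 152*v + 84 = (v - 2)*(v - 7)*(v - 1)*(v - 6);  v**2 - 13*v + 42 = (v - 7)*(v - 6)
Cancel the common factors (v - 6), (v - 7).

v**2 - 3*v + 2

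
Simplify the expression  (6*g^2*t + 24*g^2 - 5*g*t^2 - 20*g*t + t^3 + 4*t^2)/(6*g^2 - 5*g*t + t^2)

Factor: 6*g^2*t + 24*g^2 - 5*g*t^2 - 20*g*t + t^3 + 4*t^2 = (-3*g + t)*(t + 4)*(-2*g + t);  6*g^2 - 5*g*t + t^2 = (-3*g + t)*(-2*g + t)
Cancel the common factors (-3*g + t), (-2*g + t).

t + 4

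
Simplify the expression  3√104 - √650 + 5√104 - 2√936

-√26

3√104 = 6*√26; √650 = 5*√26; 5√104 = 10*√26; 2√936 = 12*√26
Combine: (6 - 5 + 10 - 12)·√26 = -√26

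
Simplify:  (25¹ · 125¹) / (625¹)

5^1

25¹ = 5^2; 125¹ = 5^3; 625¹ = 5^4
Combine exponents: 5^1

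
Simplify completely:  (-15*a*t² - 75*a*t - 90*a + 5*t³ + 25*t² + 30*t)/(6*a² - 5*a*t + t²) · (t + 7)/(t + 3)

Factor: -15*a*t² - 75*a*t - 90*a + 5*t³ + 25*t² + 30*t = 5·(t + 3)·(-3*a + t)·(t + 2);  6*a² - 5*a*t + t² = (-2*a + t)·(-3*a + t)
Cancel the common factors (t + 3), (-3*a + t).

(5*t² + 45*t + 70)/(-2*a + t)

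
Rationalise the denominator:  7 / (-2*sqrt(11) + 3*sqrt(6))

(14*sqrt(11) + 21*sqrt(6))/10

Multiply numerator and denominator by 2*sqrt(11) + 3*sqrt(6).
Denominator becomes 10; numerator becomes 14*sqrt(11) + 21*sqrt(6).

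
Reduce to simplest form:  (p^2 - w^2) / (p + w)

p - w

Factor p^2 - w^2 and cancel (p + w).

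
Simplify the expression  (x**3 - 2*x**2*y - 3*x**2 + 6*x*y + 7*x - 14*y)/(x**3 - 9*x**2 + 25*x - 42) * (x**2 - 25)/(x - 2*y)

(x**2 - 25)/(x - 6)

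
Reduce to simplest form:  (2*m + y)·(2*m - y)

(2*m)^2 - (y)^2 = 4*m² - y².

4*m² - y²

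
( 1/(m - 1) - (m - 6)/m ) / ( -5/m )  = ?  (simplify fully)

Numerator: 1/(m - 1) - (m - 6)/m = (-m^2 + 8*m - 6)/(m^2 - m)
Denominator: -5/m = -5/m
Divide: ((-m^2 + 8*m - 6)/(m^2 - m)) · (-m/5) = (m^2 - 8*m + 6)/(5*m - 5)

(m^2 - 8*m + 6)/(5*m - 5)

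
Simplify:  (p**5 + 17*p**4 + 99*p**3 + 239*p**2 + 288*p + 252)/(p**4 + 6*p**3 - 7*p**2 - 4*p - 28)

(p**2 + 9*p + 18)/(p - 2)

Factor: p**5 + 17*p**4 + 99*p**3 + 239*p**2 + 288*p + 252 = (p + 3)*(p + 7)*(p**2 + p + 2)*(p + 6);  p**4 + 6*p**3 - 7*p**2 - 4*p - 28 = (p - 2)*(p**2 + p + 2)*(p + 7)
Cancel the common factors (p**2 + p + 2), (p + 7).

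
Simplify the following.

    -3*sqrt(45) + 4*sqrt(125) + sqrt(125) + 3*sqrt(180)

3*sqrt(45) = 9*sqrt(5); 4*sqrt(125) = 20*sqrt(5); sqrt(125) = 5*sqrt(5); 3*sqrt(180) = 18*sqrt(5)
Combine: (-9 + 20 + 5 + 18)·sqrt(5) = 34*sqrt(5)

34*sqrt(5)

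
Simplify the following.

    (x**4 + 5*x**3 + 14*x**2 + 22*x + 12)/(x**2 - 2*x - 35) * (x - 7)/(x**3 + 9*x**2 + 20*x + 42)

(x**2 + 3*x + 2)/(x**2 + 12*x + 35)

Factor: x**4 + 5*x**3 + 14*x**2 + 22*x + 12 = (x + 2)*(x + 1)*(x**2 + 2*x + 6);  x**2 - 2*x - 35 = (x - 7)*(x + 5);  x**3 + 9*x**2 + 20*x + 42 = (x + 7)*(x**2 + 2*x + 6)
Cancel the common factors (x**2 + 2*x + 6), (x - 7).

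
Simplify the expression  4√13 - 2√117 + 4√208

4√13 = 4*√13; 2√117 = 6*√13; 4√208 = 16*√13
Combine: (4 - 6 + 16)·√13 = 14*√13

14*√13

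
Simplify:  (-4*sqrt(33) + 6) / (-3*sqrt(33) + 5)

Multiply numerator and denominator by 5 + 3*sqrt(33).
Denominator becomes -272; numerator becomes -366 - 2*sqrt(33).

(sqrt(33) + 183)/136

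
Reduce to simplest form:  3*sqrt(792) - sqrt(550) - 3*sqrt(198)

4*sqrt(22)

3*sqrt(792) = 18*sqrt(22); sqrt(550) = 5*sqrt(22); 3*sqrt(198) = 9*sqrt(22)
Combine: (18 - 5 - 9)·sqrt(22) = 4*sqrt(22)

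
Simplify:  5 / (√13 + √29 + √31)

(-10*√11687 + 55*√31 + 75*√29 + 235*√13)/1387

Group as (√13 + √31) + √29; multiply by (√13 + √31) - √29, then rationalise the remaining surd.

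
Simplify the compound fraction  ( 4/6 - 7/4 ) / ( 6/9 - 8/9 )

Numerator: 4/6 - 7/4 = -13/12
Denominator: 6/9 - 8/9 = -2/9
Divide: (-13/12) · (-9/2) = 39/8

39/8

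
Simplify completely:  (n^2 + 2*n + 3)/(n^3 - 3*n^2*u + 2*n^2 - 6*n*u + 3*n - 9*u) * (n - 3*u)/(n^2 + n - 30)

Factor: n^3 - 3*n^2*u + 2*n^2 - 6*n*u + 3*n - 9*u = (n^2 + 2*n + 3)*(n - 3*u);  n^2 + n - 30 = (n - 5)*(n + 6)
Cancel the common factors (n^2 + 2*n + 3), (n - 3*u).

1/(n^2 + n - 30)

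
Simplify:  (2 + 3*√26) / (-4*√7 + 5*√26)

Multiply numerator and denominator by 4*√7 + 5*√26.
Denominator becomes 538; numerator becomes 8*√7 + 10*√26 + 12*√182 + 390.

(4*√7 + 5*√26 + 6*√182 + 195)/269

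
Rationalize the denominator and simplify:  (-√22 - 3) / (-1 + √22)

Multiply numerator and denominator by -√22 - 1.
Denominator becomes -21; numerator becomes 4*√22 + 25.

(-25 - 4*√22)/21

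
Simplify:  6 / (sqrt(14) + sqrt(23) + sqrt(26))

Group as (sqrt(14) + sqrt(26)) + sqrt(23); multiply by (sqrt(14) + sqrt(26)) - sqrt(23), then rationalise the remaining surd.

(-8*sqrt(2093) + 22*sqrt(26) + 34*sqrt(23) + 70*sqrt(14))/389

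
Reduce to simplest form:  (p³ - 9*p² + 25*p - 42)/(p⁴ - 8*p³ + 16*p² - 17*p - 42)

Factor: p³ - 9*p² + 25*p - 42 = (p - 6)·(p² - 3*p + 7);  p⁴ - 8*p³ + 16*p² - 17*p - 42 = (p² - 3*p + 7)·(p + 1)·(p - 6)
Cancel the common factors (p² - 3*p + 7), (p - 6).

1/(p + 1)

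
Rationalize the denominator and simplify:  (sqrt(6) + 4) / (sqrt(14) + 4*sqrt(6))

(-2*sqrt(14) - sqrt(21) + 12 + 8*sqrt(6))/41

Multiply numerator and denominator by -sqrt(14) + 4*sqrt(6).
Denominator becomes 82; numerator becomes -4*sqrt(14) - 2*sqrt(21) + 24 + 16*sqrt(6).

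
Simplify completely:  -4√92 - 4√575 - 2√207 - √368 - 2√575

-48*√23

4√92 = 8*√23; 4√575 = 20*√23; 2√207 = 6*√23; √368 = 4*√23; 2√575 = 10*√23
Combine: (-8 - 20 - 6 - 4 - 10)·√23 = -48*√23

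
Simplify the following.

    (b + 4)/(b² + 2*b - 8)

1/(b - 2)

Factor: b² + 2*b - 8 = (b - 2)·(b + 4)
Cancel the common factor (b + 4).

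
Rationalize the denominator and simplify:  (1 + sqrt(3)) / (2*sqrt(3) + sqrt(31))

(-6 - 2*sqrt(3) + sqrt(31) + sqrt(93))/19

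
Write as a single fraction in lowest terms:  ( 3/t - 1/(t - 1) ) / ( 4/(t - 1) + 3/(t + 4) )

Numerator: 3/t - 1/(t - 1) = (2*t - 3)/(t^2 - t)
Denominator: 4/(t - 1) + 3/(t + 4) = (7*t + 13)/(t^2 + 3*t - 4)
Divide: ((2*t - 3)/(t^2 - t)) · ((t^2 + 3*t - 4)/(7*t + 13)) = (2*t^2 + 5*t - 12)/(7*t^2 + 13*t)

(2*t^2 + 5*t - 12)/(7*t^2 + 13*t)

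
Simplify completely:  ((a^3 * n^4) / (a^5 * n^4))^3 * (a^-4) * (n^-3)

1/(a^10*n^3)

Inside the bracket: (a^-2)
Raise to the power 3: (a^-6)
Multiply by (a^-4) * (n^-3): add exponents.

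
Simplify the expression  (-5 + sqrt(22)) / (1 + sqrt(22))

Multiply numerator and denominator by -sqrt(22) + 1.
Denominator becomes -21; numerator becomes -27 + 6*sqrt(22).

(-2*sqrt(22) + 9)/7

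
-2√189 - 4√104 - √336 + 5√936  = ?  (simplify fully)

-10*√21 + 22*√26

2√189 = 6*√21; 4√104 = 8*√26; √336 = 4*√21; 5√936 = 30*√26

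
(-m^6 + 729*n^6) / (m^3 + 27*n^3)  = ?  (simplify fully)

Difference of sixth powers: factor out (m^3 + 27*n^3).

-m^3 + 27*n^3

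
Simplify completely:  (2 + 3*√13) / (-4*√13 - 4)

(-37 + √13)/48

Multiply numerator and denominator by -4 + 4*√13.
Denominator becomes -192; numerator becomes -4*√13 + 148.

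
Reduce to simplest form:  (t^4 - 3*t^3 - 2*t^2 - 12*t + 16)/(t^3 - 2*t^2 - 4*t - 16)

t - 1

Factor: t^4 - 3*t^3 - 2*t^2 - 12*t + 16 = (t - 4)*(t^2 + 2*t + 4)*(t - 1);  t^3 - 2*t^2 - 4*t - 16 = (t - 4)*(t^2 + 2*t + 4)
Cancel the common factors (t^2 + 2*t + 4), (t - 4).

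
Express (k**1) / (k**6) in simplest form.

k**(-5)

Quotient: (k**-5)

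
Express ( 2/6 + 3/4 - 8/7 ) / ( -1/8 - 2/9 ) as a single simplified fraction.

6/35

Numerator: 2/6 + 3/4 - 8/7 = -5/84
Denominator: -1/8 - 2/9 = -25/72
Divide: (-5/84) · (-72/25) = 6/35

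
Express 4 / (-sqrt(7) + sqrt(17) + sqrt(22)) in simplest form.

(-16*sqrt(7) + sqrt(22) + 6*sqrt(17) + sqrt(2618))/59

Group as (sqrt(17) + sqrt(22)) - sqrt(7); multiply by (sqrt(17) + sqrt(22)) + sqrt(7), then rationalise the remaining surd.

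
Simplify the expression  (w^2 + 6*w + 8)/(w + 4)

Factor: w^2 + 6*w + 8 = (w + 4)*(w + 2)
Cancel the common factor (w + 4).

w + 2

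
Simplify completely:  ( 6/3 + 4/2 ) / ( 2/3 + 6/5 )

Numerator: 6/3 + 4/2 = 4
Denominator: 2/3 + 6/5 = 28/15
Divide: (4) · (15/28) = 15/7

15/7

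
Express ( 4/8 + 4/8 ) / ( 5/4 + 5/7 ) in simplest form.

28/55

Numerator: 4/8 + 4/8 = 1
Denominator: 5/4 + 5/7 = 55/28
Divide: (1) · (28/55) = 28/55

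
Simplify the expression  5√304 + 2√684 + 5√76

42*√19

5√304 = 20*√19; 2√684 = 12*√19; 5√76 = 10*√19
Combine: (20 + 12 + 10)·√19 = 42*√19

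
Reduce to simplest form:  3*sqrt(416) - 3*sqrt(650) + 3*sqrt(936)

3*sqrt(416) = 12*sqrt(26); 3*sqrt(650) = 15*sqrt(26); 3*sqrt(936) = 18*sqrt(26)
Combine: (12 - 15 + 18)·sqrt(26) = 15*sqrt(26)

15*sqrt(26)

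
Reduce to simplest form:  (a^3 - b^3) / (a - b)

a^3 - b^3 = (a - b)(a^2 + a*b + b^2).

a^2 + a*b + b^2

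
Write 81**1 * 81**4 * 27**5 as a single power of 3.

3**35

81**1 = 3**4; 81**4 = 3**16; 27**5 = 3**15
Combine exponents: 3**35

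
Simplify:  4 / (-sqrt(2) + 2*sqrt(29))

Multiply numerator and denominator by sqrt(2) + 2*sqrt(29).
Denominator becomes 114; numerator becomes 4*sqrt(2) + 8*sqrt(29).

(2*sqrt(2) + 4*sqrt(29))/57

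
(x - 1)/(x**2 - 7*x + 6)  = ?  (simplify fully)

1/(x - 6)

Factor: x**2 - 7*x + 6 = (x - 1)*(x - 6)
Cancel the common factor (x - 1).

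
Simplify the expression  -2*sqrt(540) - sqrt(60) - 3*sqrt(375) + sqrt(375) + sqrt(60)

2*sqrt(540) = 12*sqrt(15); sqrt(60) = 2*sqrt(15); 3*sqrt(375) = 15*sqrt(15); sqrt(375) = 5*sqrt(15); sqrt(60) = 2*sqrt(15)
Combine: (-12 - 2 - 15 + 5 + 2)·sqrt(15) = -22*sqrt(15)

-22*sqrt(15)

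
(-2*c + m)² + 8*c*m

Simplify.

Expand the square and combine the 8*c*m term.

(2*c + m)²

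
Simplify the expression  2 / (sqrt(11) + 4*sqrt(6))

(-2*sqrt(11) + 8*sqrt(6))/85

Multiply numerator and denominator by -sqrt(11) + 4*sqrt(6).
Denominator becomes 85; numerator becomes -2*sqrt(11) + 8*sqrt(6).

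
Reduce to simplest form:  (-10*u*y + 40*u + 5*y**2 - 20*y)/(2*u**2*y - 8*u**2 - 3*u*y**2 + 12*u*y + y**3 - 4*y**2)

Factor: -10*u*y + 40*u + 5*y**2 - 20*y = 5*(y - 4)*(-2*u + y);  2*u**2*y - 8*u**2 - 3*u*y**2 + 12*u*y + y**3 - 4*y**2 = (-u + y)*(y - 4)*(-2*u + y)
Cancel the common factors (y - 4), (-2*u + y).

5/(-u + y)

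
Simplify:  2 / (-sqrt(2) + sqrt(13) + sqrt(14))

Group as (sqrt(13) + sqrt(14)) - sqrt(2); multiply by (sqrt(13) + sqrt(14)) + sqrt(2), then rationalise the remaining surd.

(-50*sqrt(2) + 2*sqrt(14) + 6*sqrt(13) + 8*sqrt(91))/103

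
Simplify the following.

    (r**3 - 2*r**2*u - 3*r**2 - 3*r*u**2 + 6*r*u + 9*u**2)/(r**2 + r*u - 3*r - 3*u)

r - 3*u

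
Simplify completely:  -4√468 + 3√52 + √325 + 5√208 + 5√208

4√468 = 24*√13; 3√52 = 6*√13; √325 = 5*√13; 5√208 = 20*√13; 5√208 = 20*√13
Combine: (-24 + 6 + 5 + 20 + 20)·√13 = 27*√13

27*√13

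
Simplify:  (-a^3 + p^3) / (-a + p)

Factor as (a-b)(a^2+ab+b^2) with a=p, b=a.

a^2 + a*p + p^2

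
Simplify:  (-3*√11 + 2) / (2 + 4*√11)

Multiply numerator and denominator by -4*√11 + 2.
Denominator becomes -172; numerator becomes -14*√11 + 136.

(-68 + 7*√11)/86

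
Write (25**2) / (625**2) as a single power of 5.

25**2 = 5**4; 625**2 = 5**8
Combine exponents: 5**(-4)

5**(-4)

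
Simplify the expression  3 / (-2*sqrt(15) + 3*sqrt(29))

(2*sqrt(15) + 3*sqrt(29))/67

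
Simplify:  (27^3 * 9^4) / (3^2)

27^3 = 3^9; 9^4 = 3^8; 3^2 = 3^2
Combine exponents: 3^15

3^15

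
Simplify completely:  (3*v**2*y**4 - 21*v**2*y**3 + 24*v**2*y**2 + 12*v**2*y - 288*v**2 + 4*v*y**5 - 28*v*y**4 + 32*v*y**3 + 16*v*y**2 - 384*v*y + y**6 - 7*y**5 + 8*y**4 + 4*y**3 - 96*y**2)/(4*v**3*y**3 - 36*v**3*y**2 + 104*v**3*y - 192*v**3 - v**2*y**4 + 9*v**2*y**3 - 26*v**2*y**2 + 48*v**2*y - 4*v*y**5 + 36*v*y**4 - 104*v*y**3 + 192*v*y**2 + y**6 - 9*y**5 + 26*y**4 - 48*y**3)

Factor: 3*v**2*y**4 - 21*v**2*y**3 + 24*v**2*y**2 + 12*v**2*y - 288*v**2 + 4*v*y**5 - 28*v*y**4 + 32*v*y**3 + 16*v*y**2 - 384*v*y + y**6 - 7*y**5 + 8*y**4 + 4*y**3 - 96*y**2 = (y**2 - 3*y + 8)*(y - 6)*(v + y)*(3*v + y)*(y + 2);  4*v**3*y**3 - 36*v**3*y**2 + 104*v**3*y - 192*v**3 - v**2*y**4 + 9*v**2*y**3 - 26*v**2*y**2 + 48*v**2*y - 4*v*y**5 + 36*v*y**4 - 104*v*y**3 + 192*v*y**2 + y**6 - 9*y**5 + 26*y**4 - 48*y**3 = (y - 6)*(y**2 - 3*y + 8)*(-4*v + y)*(-v + y)*(v + y)
Cancel the common factors (y**2 - 3*y + 8), (v + y), (y - 6).

(3*v*y + 6*v + y**2 + 2*y)/(4*v**2 - 5*v*y + y**2)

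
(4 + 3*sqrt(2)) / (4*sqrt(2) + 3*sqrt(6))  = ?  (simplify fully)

Multiply numerator and denominator by -3*sqrt(6) + 4*sqrt(2).
Denominator becomes -22; numerator becomes -18*sqrt(3) - 12*sqrt(6) + 16*sqrt(2) + 24.

(-12 - 8*sqrt(2) + 6*sqrt(6) + 9*sqrt(3))/11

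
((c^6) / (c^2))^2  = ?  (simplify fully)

c^8

Inside the bracket: c^4
Raise to the power 2: c^8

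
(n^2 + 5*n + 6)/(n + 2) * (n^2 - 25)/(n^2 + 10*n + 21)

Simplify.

(n^2 - 25)/(n + 7)

Factor: n^2 + 5*n + 6 = (n + 2)*(n + 3);  n^2 - 25 = (n + 5)*(n - 5);  n^2 + 10*n + 21 = (n + 7)*(n + 3)
Cancel the common factors (n + 3), (n + 2).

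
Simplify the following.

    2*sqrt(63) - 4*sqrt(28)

2*sqrt(63) = 6*sqrt(7); 4*sqrt(28) = 8*sqrt(7)
Combine: (6 - 8)·sqrt(7) = -2*sqrt(7)

-2*sqrt(7)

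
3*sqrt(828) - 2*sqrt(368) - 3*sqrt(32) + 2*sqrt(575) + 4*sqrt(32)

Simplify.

4*sqrt(2) + 20*sqrt(23)

3*sqrt(828) = 18*sqrt(23); 2*sqrt(368) = 8*sqrt(23); 3*sqrt(32) = 12*sqrt(2); 2*sqrt(575) = 10*sqrt(23); 4*sqrt(32) = 16*sqrt(2)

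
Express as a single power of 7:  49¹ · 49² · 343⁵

49¹ = 7^2; 49² = 7^4; 343⁵ = 7^15
Combine exponents: 7^21

7^21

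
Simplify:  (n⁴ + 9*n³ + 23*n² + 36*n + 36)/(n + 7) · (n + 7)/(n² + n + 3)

Factor: n⁴ + 9*n³ + 23*n² + 36*n + 36 = (n + 2)·(n + 6)·(n² + n + 3)
Cancel the common factors (n² + n + 3), (n + 7).

n² + 8*n + 12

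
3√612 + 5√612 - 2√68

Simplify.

3√612 = 18*√17; 5√612 = 30*√17; 2√68 = 4*√17
Combine: (18 + 30 - 4)·√17 = 44*√17

44*√17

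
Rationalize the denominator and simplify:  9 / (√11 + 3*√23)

(-9*√11 + 27*√23)/196

Multiply numerator and denominator by -3*√23 + √11.
Denominator becomes -196; numerator becomes -27*√23 + 9*√11.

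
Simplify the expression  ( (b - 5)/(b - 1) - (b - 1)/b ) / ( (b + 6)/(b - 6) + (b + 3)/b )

(-3*b^2 + 17*b + 6)/(2*b^3 + b^2 - 21*b + 18)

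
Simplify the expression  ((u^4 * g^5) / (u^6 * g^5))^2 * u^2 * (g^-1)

1/(g*u^2)

Inside the bracket: (u^-2)
Raise to the power 2: (u^-4)
Multiply by u^2 * (g^-1): add exponents.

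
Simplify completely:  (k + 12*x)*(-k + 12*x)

-k^2 + 144*x^2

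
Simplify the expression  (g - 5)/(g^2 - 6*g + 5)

Factor: g^2 - 6*g + 5 = (g - 1)*(g - 5)
Cancel the common factor (g - 5).

1/(g - 1)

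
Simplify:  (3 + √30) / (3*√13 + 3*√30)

(-√390 - 3*√13 + 3*√30 + 30)/51

Multiply numerator and denominator by -3*√13 + 3*√30.
Denominator becomes 153; numerator becomes -3*√390 - 9*√13 + 9*√30 + 90.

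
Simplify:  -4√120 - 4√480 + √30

-23*√30

4√120 = 8*√30; 4√480 = 16*√30; √30 = √30
Combine: (-8 - 16 + 1)·√30 = -23*√30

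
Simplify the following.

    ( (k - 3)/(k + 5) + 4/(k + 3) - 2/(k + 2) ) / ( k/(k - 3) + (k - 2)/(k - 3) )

Numerator: (k - 3)/(k + 5) + 4/(k + 3) - 2/(k + 2) = (k^3 + 4*k^2 + 3*k - 8)/(k^3 + 10*k^2 + 31*k + 30)
Denominator: k/(k - 3) + (k - 2)/(k - 3) = (2*k - 2)/(k - 3)
Divide: ((k^3 + 4*k^2 + 3*k - 8)/(k^3 + 10*k^2 + 31*k + 30)) · ((k - 3)/(2*k - 2)) = (k^3 + 2*k^2 - 7*k - 24)/(2*k^3 + 20*k^2 + 62*k + 60)

(k^3 + 2*k^2 - 7*k - 24)/(2*k^3 + 20*k^2 + 62*k + 60)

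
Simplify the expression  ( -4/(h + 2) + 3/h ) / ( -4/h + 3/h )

Numerator: -4/(h + 2) + 3/h = (-h + 6)/(h^2 + 2*h)
Denominator: -4/h + 3/h = -1/h
Divide: ((-h + 6)/(h^2 + 2*h)) · (-h) = (h - 6)/(h + 2)

(h - 6)/(h + 2)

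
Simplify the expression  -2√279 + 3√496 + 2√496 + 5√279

29*√31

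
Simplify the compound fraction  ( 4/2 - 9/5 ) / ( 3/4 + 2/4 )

4/25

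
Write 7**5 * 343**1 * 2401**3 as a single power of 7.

7**5 = 7**5; 343**1 = 7**3; 2401**3 = 7**12
Combine exponents: 7**20

7**20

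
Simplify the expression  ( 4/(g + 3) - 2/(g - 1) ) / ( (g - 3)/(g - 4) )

Numerator: 4/(g + 3) - 2/(g - 1) = (2*g - 10)/(g² + 2*g - 3)
Denominator: (g - 3)/(g - 4) = (g - 3)/(g - 4)
Divide: ((2*g - 10)/(g² + 2*g - 3)) · ((g - 4)/(g - 3)) = (2*g² - 18*g + 40)/(g³ - g² - 9*g + 9)

(2*g² - 18*g + 40)/(g³ - g² - 9*g + 9)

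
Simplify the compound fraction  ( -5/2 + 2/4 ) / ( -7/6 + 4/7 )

Numerator: -5/2 + 2/4 = -2
Denominator: -7/6 + 4/7 = -25/42
Divide: (-2) · (-42/25) = 84/25

84/25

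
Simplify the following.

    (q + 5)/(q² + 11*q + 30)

1/(q + 6)

Factor: q² + 11*q + 30 = (q + 5)·(q + 6)
Cancel the common factor (q + 5).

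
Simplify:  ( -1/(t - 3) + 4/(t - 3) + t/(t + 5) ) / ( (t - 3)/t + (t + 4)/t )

Numerator: -1/(t - 3) + 4/(t - 3) + t/(t + 5) = (t² + 15)/(t² + 2*t - 15)
Denominator: (t - 3)/t + (t + 4)/t = (2*t + 1)/t
Divide: ((t² + 15)/(t² + 2*t - 15)) · (t/(2*t + 1)) = (t³ + 15*t)/(2*t³ + 5*t² - 28*t - 15)

(t³ + 15*t)/(2*t³ + 5*t² - 28*t - 15)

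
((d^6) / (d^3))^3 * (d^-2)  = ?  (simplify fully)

Inside the bracket: d^3
Raise to the power 3: d^9
Multiply by (d^-2): add exponents.

d^7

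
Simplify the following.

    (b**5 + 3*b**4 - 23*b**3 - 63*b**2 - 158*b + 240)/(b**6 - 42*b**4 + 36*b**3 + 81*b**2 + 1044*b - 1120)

(b + 6)/(b**2 + 3*b - 28)

Factor: b**5 + 3*b**4 - 23*b**3 - 63*b**2 - 158*b + 240 = (b + 6)*(b**2 + 3*b + 8)*(b - 5)*(b - 1);  b**6 - 42*b**4 + 36*b**3 + 81*b**2 + 1044*b - 1120 = (b + 7)*(b - 5)*(b**2 + 3*b + 8)*(b - 4)*(b - 1)
Cancel the common factors (b**2 + 3*b + 8), (b - 5), (b - 1).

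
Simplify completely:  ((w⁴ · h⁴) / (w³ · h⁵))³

Inside the bracket: w¹ · (h^-1)
Raise to the power 3: w³ · (h^-3)

w³/h³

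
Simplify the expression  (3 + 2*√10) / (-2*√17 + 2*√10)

(-2*√170 - 20 - 3*√17 - 3*√10)/14

Multiply numerator and denominator by 2*√10 + 2*√17.
Denominator becomes -28; numerator becomes 6*√10 + 6*√17 + 40 + 4*√170.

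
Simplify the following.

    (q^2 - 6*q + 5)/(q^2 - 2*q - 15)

(q - 1)/(q + 3)

Factor: q^2 - 6*q + 5 = (q - 1)*(q - 5);  q^2 - 2*q - 15 = (q + 3)*(q - 5)
Cancel the common factor (q - 5).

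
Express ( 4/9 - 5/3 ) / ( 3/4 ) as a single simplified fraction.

Numerator: 4/9 - 5/3 = -11/9
Denominator: 3/4 = 3/4
Divide: (-11/9) · (4/3) = -44/27

-44/27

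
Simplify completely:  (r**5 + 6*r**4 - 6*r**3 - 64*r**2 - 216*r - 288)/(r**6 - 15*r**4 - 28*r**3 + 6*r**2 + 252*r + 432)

(r + 6)/(r**2 - 9)

Factor: r**5 + 6*r**4 - 6*r**3 - 64*r**2 - 216*r - 288 = (r + 2)*(r + 6)*(r**2 + 2*r + 6)*(r - 4);  r**6 - 15*r**4 - 28*r**3 + 6*r**2 + 252*r + 432 = (r - 4)*(r**2 + 2*r + 6)*(r + 2)*(r + 3)*(r - 3)
Cancel the common factors (r**2 + 2*r + 6), (r + 2), (r - 4).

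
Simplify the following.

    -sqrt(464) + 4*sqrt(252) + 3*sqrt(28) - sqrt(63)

sqrt(464) = 4*sqrt(29); 4*sqrt(252) = 24*sqrt(7); 3*sqrt(28) = 6*sqrt(7); sqrt(63) = 3*sqrt(7)

-4*sqrt(29) + 27*sqrt(7)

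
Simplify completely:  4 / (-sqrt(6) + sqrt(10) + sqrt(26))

(-30*sqrt(6) - 10*sqrt(26) + 22*sqrt(10) + 4*sqrt(390))/35

Group as (sqrt(10) + sqrt(26)) - sqrt(6); multiply by (sqrt(10) + sqrt(26)) + sqrt(6), then rationalise the remaining surd.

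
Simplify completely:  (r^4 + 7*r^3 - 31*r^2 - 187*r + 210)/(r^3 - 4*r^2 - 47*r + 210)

(r^2 + 5*r - 6)/(r - 6)

Factor: r^4 + 7*r^3 - 31*r^2 - 187*r + 210 = (r + 6)*(r + 7)*(r - 1)*(r - 5);  r^3 - 4*r^2 - 47*r + 210 = (r + 7)*(r - 5)*(r - 6)
Cancel the common factors (r + 7), (r - 5).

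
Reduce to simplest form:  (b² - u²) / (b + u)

b - u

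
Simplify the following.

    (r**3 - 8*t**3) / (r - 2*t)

r**2 + 2*r*t + 4*t**2

r**3 - (2*t)**3 = (r - 2*t)(r**2 + 2*r*t + 4*t**2).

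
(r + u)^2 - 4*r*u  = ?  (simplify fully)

After expansion: r^2 - 2*r*u + u^2 — a perfect-square trinomial.

(r - u)^2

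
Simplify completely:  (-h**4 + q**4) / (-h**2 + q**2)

-h**4 + q**4 factors as (-h + q)*(h + q)*(h**2 + q**2).

h**2 + q**2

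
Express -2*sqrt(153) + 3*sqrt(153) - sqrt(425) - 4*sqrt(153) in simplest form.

2*sqrt(153) = 6*sqrt(17); 3*sqrt(153) = 9*sqrt(17); sqrt(425) = 5*sqrt(17); 4*sqrt(153) = 12*sqrt(17)
Combine: (-6 + 9 - 5 - 12)·sqrt(17) = -14*sqrt(17)

-14*sqrt(17)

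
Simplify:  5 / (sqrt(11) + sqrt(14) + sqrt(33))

(-55*sqrt(42) - 20*sqrt(33) + 75*sqrt(14) + 90*sqrt(11))/276

Group as (sqrt(14) + sqrt(33)) + sqrt(11); multiply by (sqrt(14) + sqrt(33)) - sqrt(11), then rationalise the remaining surd.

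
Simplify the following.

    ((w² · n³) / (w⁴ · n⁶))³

1/(n⁹*w⁶)

Inside the bracket: (w^-2) · (n^-3)
Raise to the power 3: (w^-6) · (n^-9)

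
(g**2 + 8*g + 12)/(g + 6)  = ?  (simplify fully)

Factor: g**2 + 8*g + 12 = (g + 6)*(g + 2)
Cancel the common factor (g + 6).

g + 2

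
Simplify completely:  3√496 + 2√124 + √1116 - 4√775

2*√31

3√496 = 12*√31; 2√124 = 4*√31; √1116 = 6*√31; 4√775 = 20*√31
Combine: (12 + 4 + 6 - 20)·√31 = 2*√31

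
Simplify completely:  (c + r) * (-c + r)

-c^2 + r^2

(r+c)(r-c) = -c^2 + r^2.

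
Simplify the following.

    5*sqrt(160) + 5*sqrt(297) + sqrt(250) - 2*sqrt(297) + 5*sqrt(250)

9*sqrt(33) + 50*sqrt(10)

5*sqrt(160) = 20*sqrt(10); 5*sqrt(297) = 15*sqrt(33); sqrt(250) = 5*sqrt(10); 2*sqrt(297) = 6*sqrt(33); 5*sqrt(250) = 25*sqrt(10)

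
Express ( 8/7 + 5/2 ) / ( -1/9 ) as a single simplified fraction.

-459/14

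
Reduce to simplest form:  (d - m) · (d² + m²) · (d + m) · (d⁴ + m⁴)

d⁸ - m⁸

Telescope via difference of squares: (d+m)(d-m) = d² - m², then repeat with the next factor.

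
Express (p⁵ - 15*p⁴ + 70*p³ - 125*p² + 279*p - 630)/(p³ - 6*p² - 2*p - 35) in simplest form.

p² - 9*p + 18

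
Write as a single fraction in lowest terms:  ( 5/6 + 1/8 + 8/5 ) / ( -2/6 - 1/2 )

Numerator: 5/6 + 1/8 + 8/5 = 307/120
Denominator: -2/6 - 1/2 = -5/6
Divide: (307/120) · (-6/5) = -307/100

-307/100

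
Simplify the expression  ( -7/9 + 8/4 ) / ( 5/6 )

Numerator: -7/9 + 8/4 = 11/9
Denominator: 5/6 = 5/6
Divide: (11/9) · (6/5) = 22/15

22/15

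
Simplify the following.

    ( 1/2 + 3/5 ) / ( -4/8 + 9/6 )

11/10

Numerator: 1/2 + 3/5 = 11/10
Denominator: -4/8 + 9/6 = 1
Divide: (11/10) · (1) = 11/10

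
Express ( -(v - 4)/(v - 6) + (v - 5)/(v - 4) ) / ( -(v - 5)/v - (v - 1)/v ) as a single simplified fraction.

Numerator: -(v - 4)/(v - 6) + (v - 5)/(v - 4) = (-3*v + 14)/(v^2 - 10*v + 24)
Denominator: -(v - 5)/v - (v - 1)/v = (-2*v + 6)/v
Divide: ((-3*v + 14)/(v^2 - 10*v + 24)) · (v/(-2*v + 6)) = (3*v^2 - 14*v)/(2*v^3 - 26*v^2 + 108*v - 144)

(3*v^2 - 14*v)/(2*v^3 - 26*v^2 + 108*v - 144)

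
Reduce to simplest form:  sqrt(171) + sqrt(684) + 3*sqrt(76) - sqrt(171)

12*sqrt(19)

sqrt(171) = 3*sqrt(19); sqrt(684) = 6*sqrt(19); 3*sqrt(76) = 6*sqrt(19); sqrt(171) = 3*sqrt(19)
Combine: (3 + 6 + 6 - 3)·sqrt(19) = 12*sqrt(19)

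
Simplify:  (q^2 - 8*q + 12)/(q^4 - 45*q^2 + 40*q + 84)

Factor: q^2 - 8*q + 12 = (q - 6)*(q - 2);  q^4 - 45*q^2 + 40*q + 84 = (q - 6)*(q - 2)*(q + 7)*(q + 1)
Cancel the common factors (q - 2), (q - 6).

1/(q^2 + 8*q + 7)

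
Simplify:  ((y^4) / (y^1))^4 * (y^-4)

y^8

Inside the bracket: y^3
Raise to the power 4: y^12
Multiply by (y^-4): add exponents.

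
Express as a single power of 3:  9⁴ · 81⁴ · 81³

3^36

9⁴ = 3^8; 81⁴ = 3^16; 81³ = 3^12
Combine exponents: 3^36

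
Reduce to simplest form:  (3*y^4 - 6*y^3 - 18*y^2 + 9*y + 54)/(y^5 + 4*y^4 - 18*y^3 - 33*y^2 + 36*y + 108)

Factor: 3*y^4 - 6*y^3 - 18*y^2 + 9*y + 54 = 3*(y - 3)*(y - 2)*(y^2 + 3*y + 3);  y^5 + 4*y^4 - 18*y^3 - 33*y^2 + 36*y + 108 = (y + 6)*(y - 3)*(y^2 + 3*y + 3)*(y - 2)
Cancel the common factors (y^2 + 3*y + 3), (y - 2), (y - 3).

3/(y + 6)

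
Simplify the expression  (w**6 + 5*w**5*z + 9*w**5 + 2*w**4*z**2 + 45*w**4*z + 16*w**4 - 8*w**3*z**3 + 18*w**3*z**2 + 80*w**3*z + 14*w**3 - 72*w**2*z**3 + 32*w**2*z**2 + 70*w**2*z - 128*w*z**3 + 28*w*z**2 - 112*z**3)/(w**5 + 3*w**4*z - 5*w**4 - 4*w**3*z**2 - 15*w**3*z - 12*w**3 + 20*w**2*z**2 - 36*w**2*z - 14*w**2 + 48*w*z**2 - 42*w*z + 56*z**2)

(w**2 + 2*w*z + 7*w + 14*z)/(w - 7)

Factor: w**6 + 5*w**5*z + 9*w**5 + 2*w**4*z**2 + 45*w**4*z + 16*w**4 - 8*w**3*z**3 + 18*w**3*z**2 + 80*w**3*z + 14*w**3 - 72*w**2*z**3 + 32*w**2*z**2 + 70*w**2*z - 128*w*z**3 + 28*w*z**2 - 112*z**3 = (w + 7)*(w**2 + 2*w + 2)*(w + 4*z)*(w + 2*z)*(w - z);  w**5 + 3*w**4*z - 5*w**4 - 4*w**3*z**2 - 15*w**3*z - 12*w**3 + 20*w**2*z**2 - 36*w**2*z - 14*w**2 + 48*w*z**2 - 42*w*z + 56*z**2 = (w - 7)*(w - z)*(w**2 + 2*w + 2)*(w + 4*z)
Cancel the common factors (w**2 + 2*w + 2), (w + 4*z), (w - z).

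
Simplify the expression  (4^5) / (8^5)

4^5 = 2^10; 8^5 = 2^15
Combine exponents: 2^(-5)

2^(-5)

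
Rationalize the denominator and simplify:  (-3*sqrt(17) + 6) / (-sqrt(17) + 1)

Multiply numerator and denominator by 1 + sqrt(17).
Denominator becomes -16; numerator becomes -45 + 3*sqrt(17).

(-3*sqrt(17) + 45)/16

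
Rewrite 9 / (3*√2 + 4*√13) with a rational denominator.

Multiply numerator and denominator by -4*√13 + 3*√2.
Denominator becomes -190; numerator becomes -36*√13 + 27*√2.

(-27*√2 + 36*√13)/190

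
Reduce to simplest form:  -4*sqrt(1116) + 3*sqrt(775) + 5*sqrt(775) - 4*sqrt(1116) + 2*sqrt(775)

4*sqrt(1116) = 24*sqrt(31); 3*sqrt(775) = 15*sqrt(31); 5*sqrt(775) = 25*sqrt(31); 4*sqrt(1116) = 24*sqrt(31); 2*sqrt(775) = 10*sqrt(31)
Combine: (-24 + 15 + 25 - 24 + 10)·sqrt(31) = 2*sqrt(31)

2*sqrt(31)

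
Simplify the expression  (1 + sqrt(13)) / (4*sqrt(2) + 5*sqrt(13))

(-4*sqrt(26) - 4*sqrt(2) + 5*sqrt(13) + 65)/293

Multiply numerator and denominator by -4*sqrt(2) + 5*sqrt(13).
Denominator becomes 293; numerator becomes -4*sqrt(26) - 4*sqrt(2) + 5*sqrt(13) + 65.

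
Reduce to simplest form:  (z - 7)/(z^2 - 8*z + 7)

1/(z - 1)

Factor: z^2 - 8*z + 7 = (z - 1)*(z - 7)
Cancel the common factor (z - 7).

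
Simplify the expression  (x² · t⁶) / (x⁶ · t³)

Quotient: (x^-4) · t³

t³/x⁴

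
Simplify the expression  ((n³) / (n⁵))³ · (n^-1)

n^(-7)

Inside the bracket: (n^-2)
Raise to the power 3: (n^-6)
Multiply by (n^-1): add exponents.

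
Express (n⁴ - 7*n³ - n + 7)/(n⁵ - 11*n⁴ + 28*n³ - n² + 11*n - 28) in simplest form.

1/(n - 4)

Factor: n⁴ - 7*n³ - n + 7 = (n² + n + 1)·(n - 7)·(n - 1);  n⁵ - 11*n⁴ + 28*n³ - n² + 11*n - 28 = (n - 4)·(n - 1)·(n - 7)·(n² + n + 1)
Cancel the common factors (n² + n + 1), (n - 7), (n - 1).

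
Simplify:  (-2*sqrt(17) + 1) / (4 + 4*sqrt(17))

(-35 + 3*sqrt(17))/64

Multiply numerator and denominator by -4*sqrt(17) + 4.
Denominator becomes -256; numerator becomes -12*sqrt(17) + 140.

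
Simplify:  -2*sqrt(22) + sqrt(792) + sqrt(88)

6*sqrt(22)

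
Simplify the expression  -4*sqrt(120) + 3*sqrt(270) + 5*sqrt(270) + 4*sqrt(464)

16*sqrt(29) + 16*sqrt(30)

4*sqrt(120) = 8*sqrt(30); 3*sqrt(270) = 9*sqrt(30); 5*sqrt(270) = 15*sqrt(30); 4*sqrt(464) = 16*sqrt(29)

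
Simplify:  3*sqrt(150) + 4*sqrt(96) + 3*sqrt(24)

3*sqrt(150) = 15*sqrt(6); 4*sqrt(96) = 16*sqrt(6); 3*sqrt(24) = 6*sqrt(6)
Combine: (15 + 16 + 6)·sqrt(6) = 37*sqrt(6)

37*sqrt(6)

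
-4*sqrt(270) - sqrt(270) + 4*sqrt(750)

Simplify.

5*sqrt(30)

4*sqrt(270) = 12*sqrt(30); sqrt(270) = 3*sqrt(30); 4*sqrt(750) = 20*sqrt(30)
Combine: (-12 - 3 + 20)·sqrt(30) = 5*sqrt(30)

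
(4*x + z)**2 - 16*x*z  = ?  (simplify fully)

(4*x - z)**2

Expanding gives 16*x**2 - 8*x*z + z**2, a perfect square.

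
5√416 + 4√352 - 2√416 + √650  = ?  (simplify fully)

16*√22 + 17*√26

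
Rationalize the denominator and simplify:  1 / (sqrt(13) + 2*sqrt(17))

Multiply numerator and denominator by -2*sqrt(17) + sqrt(13).
Denominator becomes -55; numerator becomes -2*sqrt(17) + sqrt(13).

(-sqrt(13) + 2*sqrt(17))/55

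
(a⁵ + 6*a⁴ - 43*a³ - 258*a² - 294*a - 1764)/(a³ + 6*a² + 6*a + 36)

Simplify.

a² - 49

Factor: a⁵ + 6*a⁴ - 43*a³ - 258*a² - 294*a - 1764 = (a + 7)·(a² + 6)·(a + 6)·(a - 7);  a³ + 6*a² + 6*a + 36 = (a + 6)·(a² + 6)
Cancel the common factors (a² + 6), (a + 6).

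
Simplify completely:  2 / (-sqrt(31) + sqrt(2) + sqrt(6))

(-46*sqrt(31) - 54*sqrt(6) - 70*sqrt(2) - 8*sqrt(93))/481

Group as (sqrt(2) + sqrt(6)) - sqrt(31); multiply by (sqrt(2) + sqrt(6)) + sqrt(31), then rationalise the remaining surd.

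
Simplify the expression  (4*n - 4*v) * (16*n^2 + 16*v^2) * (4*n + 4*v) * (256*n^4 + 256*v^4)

Telescope via difference of squares: ((4*n)+(4*v))((4*n)-(4*v)) = 16*n^2 - 16*v^2, then repeat with the next factor.

65536*n^8 - 65536*v^8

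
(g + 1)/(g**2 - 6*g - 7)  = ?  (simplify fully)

1/(g - 7)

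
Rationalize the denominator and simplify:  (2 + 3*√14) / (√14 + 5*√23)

(-42 - 2*√14 + 10*√23 + 15*√322)/561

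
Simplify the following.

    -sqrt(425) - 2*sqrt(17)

-7*sqrt(17)

sqrt(425) = 5*sqrt(17); 2*sqrt(17) = 2*sqrt(17)
Combine: (-5 - 2)·sqrt(17) = -7*sqrt(17)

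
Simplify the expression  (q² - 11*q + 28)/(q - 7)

q - 4

Factor: q² - 11*q + 28 = (q - 7)·(q - 4)
Cancel the common factor (q - 7).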